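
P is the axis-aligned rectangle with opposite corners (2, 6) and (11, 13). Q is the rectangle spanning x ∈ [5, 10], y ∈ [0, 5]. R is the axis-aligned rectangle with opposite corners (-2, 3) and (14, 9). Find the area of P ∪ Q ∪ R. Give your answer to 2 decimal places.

By inclusion–exclusion:
Individual areas: |P| = 63, |Q| = 25, |R| = 96.
|P∩Q| = 0 (no overlap).
|P∩R|: x∈[2,11], y∈[6,9] → 9·3 = 27.
|Q∩R|: x∈[5,10], y∈[3,5] → 5·2 = 10.
|P∩Q∩R| = 0.
|P ∪ Q ∪ R| = 184 − 37 + 0 = 147.00.

147.00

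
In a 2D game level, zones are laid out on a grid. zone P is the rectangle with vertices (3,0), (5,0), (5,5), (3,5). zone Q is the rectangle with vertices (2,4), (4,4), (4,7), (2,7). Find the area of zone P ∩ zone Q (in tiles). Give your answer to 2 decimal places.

1.00

|zone P∩zone Q|: x∈[3,4], y∈[4,5] → 1·1 = 1.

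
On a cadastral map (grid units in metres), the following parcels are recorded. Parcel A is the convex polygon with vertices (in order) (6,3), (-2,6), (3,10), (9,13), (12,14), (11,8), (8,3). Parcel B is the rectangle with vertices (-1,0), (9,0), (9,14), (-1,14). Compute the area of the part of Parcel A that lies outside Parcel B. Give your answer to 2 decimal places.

17.42

|Parcel A| = 80, |Parcel A∩Parcel B| = 62.5792.
|Parcel A ∖ Parcel B| = |Parcel A| − |Parcel A∩Parcel B| = 80 − 62.5792 = 17.42.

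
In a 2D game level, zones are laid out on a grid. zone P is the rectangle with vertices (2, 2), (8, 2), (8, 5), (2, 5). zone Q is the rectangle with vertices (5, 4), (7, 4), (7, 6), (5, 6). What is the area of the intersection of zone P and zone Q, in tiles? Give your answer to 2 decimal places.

|zone P∩zone Q|: x∈[5,7], y∈[4,5] → 2·1 = 2.

2.00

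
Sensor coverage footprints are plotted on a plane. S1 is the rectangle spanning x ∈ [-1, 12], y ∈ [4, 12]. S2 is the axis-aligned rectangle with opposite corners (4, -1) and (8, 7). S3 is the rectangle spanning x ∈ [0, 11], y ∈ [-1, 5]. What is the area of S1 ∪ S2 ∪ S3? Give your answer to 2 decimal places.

By inclusion–exclusion:
Individual areas: |S1| = 104, |S2| = 32, |S3| = 66.
|S1∩S2|: x∈[4,8], y∈[4,7] → 4·3 = 12.
|S1∩S3|: x∈[0,11], y∈[4,5] → 11·1 = 11.
|S2∩S3|: x∈[4,8], y∈[-1,5] → 4·6 = 24.
|S1∩S2∩S3| = 4.
|S1 ∪ S2 ∪ S3| = 202 − 47 + 4 = 159.00.

159.00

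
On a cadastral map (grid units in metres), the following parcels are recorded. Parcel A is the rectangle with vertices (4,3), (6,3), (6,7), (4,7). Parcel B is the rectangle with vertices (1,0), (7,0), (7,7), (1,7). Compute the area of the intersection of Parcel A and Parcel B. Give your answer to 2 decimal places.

|Parcel A∩Parcel B|: x∈[4,6], y∈[3,7] → 2·4 = 8.

8.00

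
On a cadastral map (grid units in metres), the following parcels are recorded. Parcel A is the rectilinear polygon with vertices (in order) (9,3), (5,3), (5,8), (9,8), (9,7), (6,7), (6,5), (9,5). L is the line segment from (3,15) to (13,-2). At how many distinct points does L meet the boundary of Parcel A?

The segment meets the boundary at (9,4.8), (8.882,5), (7.706,7), (7.118,8).

4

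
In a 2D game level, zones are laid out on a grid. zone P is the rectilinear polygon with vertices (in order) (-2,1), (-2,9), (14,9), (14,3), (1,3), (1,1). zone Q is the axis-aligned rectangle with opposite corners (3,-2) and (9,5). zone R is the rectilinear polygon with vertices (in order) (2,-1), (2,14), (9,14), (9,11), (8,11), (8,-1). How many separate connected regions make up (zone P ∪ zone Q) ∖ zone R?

2

(zone P ∪ zone Q) ∖ zone R splits into 2 disjoint pieces (area 30, area 46).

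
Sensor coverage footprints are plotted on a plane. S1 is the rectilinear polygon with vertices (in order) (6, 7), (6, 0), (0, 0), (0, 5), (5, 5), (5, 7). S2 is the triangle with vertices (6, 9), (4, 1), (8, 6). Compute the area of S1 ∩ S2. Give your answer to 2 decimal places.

5.00

The intersection is the polygon with vertices (6,3.5), (4,1), (5,5), (5.5,7), (6,7).
By the shoelace formula its area is 5.00.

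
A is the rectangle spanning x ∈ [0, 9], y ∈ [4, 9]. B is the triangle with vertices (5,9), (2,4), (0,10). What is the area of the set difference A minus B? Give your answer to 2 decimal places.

|A| = 45, |A∩B| = 11.6667.
|A ∖ B| = |A| − |A∩B| = 45 − 11.6667 = 33.33.

33.33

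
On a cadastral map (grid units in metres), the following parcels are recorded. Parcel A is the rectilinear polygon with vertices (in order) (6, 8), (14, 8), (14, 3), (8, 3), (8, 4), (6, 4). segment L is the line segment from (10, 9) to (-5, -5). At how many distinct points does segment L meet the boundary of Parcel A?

2

The segment meets the boundary at (6,5.267), (8.929,8).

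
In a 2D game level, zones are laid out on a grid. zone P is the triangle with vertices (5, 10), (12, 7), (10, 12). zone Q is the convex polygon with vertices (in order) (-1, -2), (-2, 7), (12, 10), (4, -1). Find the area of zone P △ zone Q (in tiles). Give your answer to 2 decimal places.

94.48

|zone P| = 14.5, |zone Q| = 88, |zone P∩zone Q| = 4.0083.
|zone P △ zone Q| = |zone P| + |zone Q| − 2·|zone P∩zone Q| = 14.5 + 88 − 8.0167 = 94.48.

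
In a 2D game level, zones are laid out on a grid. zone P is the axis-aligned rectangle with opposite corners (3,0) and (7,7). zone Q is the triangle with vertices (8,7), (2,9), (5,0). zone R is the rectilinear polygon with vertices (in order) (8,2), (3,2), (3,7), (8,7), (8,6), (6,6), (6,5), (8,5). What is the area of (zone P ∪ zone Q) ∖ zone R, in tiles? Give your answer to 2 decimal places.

14.86

|zone P ∪ zone Q| = 34.6667.
|(zone P ∪ zone Q) ∩ zone R| = 19.8095.
|(zone P ∪ zone Q) ∖ zone R| = 34.6667 − 19.8095 = 14.86.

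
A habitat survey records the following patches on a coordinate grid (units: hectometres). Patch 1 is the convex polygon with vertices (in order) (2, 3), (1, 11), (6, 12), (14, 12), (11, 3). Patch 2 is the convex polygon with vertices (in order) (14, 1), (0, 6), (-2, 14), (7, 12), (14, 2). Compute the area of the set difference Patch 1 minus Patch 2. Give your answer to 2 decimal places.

|Patch 1| = 97, |Patch 1∩Patch 2| = 65.6342.
|Patch 1 ∖ Patch 2| = |Patch 1| − |Patch 1∩Patch 2| = 97 − 65.6342 = 31.37.

31.37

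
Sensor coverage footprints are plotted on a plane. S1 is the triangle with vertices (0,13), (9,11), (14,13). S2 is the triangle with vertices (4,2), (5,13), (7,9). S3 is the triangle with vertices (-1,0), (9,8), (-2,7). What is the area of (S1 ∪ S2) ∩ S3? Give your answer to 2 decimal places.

4.34

The region (S1 ∪ S2) ∩ S3 is the polygon with vertices (5.304,5.043), (4.196,4.157), (4.508,7.592), (6.473,7.77).
By the shoelace formula its area is 4.34.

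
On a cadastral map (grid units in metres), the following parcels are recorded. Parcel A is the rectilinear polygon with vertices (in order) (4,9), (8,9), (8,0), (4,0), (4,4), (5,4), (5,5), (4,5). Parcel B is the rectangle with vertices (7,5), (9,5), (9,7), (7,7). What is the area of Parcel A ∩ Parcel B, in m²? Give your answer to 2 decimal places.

2.00

The intersection is the polygon with vertices (8,5), (7,5), (7,7), (8,7).
By the shoelace formula its area is 2.00.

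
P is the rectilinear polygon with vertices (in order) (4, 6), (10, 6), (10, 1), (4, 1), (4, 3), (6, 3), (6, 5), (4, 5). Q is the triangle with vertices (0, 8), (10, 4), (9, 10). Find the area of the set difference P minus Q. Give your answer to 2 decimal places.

21.33

|P| = 26, |P∩Q| = 4.6667.
|P ∖ Q| = |P| − |P∩Q| = 26 − 4.6667 = 21.33.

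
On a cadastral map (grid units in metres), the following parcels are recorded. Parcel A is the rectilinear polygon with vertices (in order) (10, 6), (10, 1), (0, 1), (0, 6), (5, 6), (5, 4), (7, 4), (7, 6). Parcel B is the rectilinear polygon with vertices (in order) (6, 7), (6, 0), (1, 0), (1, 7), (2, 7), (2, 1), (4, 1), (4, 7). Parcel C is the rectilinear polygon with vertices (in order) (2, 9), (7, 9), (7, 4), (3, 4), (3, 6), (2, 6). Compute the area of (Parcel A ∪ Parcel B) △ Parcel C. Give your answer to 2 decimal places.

|Parcel A ∪ Parcel B| = 56.
|(Parcel A ∪ Parcel B) ∩ Parcel C| = 8.
|(Parcel A ∪ Parcel B) △ Parcel C| = 56 + 23 − 16 = 63.00.

63.00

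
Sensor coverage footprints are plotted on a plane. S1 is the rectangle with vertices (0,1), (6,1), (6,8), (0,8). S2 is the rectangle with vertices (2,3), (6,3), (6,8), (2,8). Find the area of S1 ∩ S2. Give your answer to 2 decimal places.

|S1∩S2|: x∈[2,6], y∈[3,8] → 4·5 = 20.

20.00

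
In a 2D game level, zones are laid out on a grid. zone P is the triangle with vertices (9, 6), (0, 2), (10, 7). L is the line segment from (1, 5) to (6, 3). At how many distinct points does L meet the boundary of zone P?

2

The segment meets the boundary at (4.026,3.789), (3.778,3.889).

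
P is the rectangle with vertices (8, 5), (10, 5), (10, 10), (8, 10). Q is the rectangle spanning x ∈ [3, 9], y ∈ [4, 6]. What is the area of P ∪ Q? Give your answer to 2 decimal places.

By inclusion–exclusion:
Individual areas: |P| = 10, |Q| = 12.
|P∩Q|: x∈[8,9], y∈[5,6] → 1·1 = 1.
|P ∪ Q| = 22 − 1 = 21.00.

21.00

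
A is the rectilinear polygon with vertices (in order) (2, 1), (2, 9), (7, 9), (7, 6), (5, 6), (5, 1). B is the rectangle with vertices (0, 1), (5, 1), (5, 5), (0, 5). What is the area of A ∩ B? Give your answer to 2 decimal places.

The intersection is the polygon with vertices (2,5), (5,5), (5,1), (2,1).
By the shoelace formula its area is 12.00.

12.00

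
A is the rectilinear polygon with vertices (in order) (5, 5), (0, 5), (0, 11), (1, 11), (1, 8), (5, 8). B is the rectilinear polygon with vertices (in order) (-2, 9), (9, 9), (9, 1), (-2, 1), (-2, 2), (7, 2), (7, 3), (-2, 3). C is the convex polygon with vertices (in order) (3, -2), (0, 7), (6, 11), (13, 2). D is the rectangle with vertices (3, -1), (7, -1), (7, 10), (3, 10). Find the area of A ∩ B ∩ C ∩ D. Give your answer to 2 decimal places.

The intersection is the polygon with vertices (5,5), (3,5), (3,8), (5,8).
By the shoelace formula its area is 6.00.

6.00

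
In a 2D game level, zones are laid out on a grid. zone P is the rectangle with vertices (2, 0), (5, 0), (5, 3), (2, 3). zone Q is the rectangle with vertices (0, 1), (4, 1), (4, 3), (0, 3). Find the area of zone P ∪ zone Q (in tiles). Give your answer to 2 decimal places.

By inclusion–exclusion:
Individual areas: |zone P| = 9, |zone Q| = 8.
|zone P∩zone Q|: x∈[2,4], y∈[1,3] → 2·2 = 4.
|zone P ∪ zone Q| = 17 − 4 = 13.00.

13.00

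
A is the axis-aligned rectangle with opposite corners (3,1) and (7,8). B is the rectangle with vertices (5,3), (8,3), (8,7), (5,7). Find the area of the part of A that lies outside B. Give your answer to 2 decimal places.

20.00

|A∩B|: x∈[5,7], y∈[3,7] → 2·4 = 8.
|A| = 28.
|A ∖ B| = |A| − |A∩B| = 28 − 8 = 20.00.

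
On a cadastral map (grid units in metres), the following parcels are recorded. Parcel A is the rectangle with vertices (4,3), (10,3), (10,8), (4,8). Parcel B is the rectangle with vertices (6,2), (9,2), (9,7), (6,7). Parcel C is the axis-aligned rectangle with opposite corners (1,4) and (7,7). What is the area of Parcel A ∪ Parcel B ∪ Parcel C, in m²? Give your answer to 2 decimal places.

By inclusion–exclusion:
Individual areas: |Parcel A| = 30, |Parcel B| = 15, |Parcel C| = 18.
|Parcel A∩Parcel B|: x∈[6,9], y∈[3,7] → 3·4 = 12.
|Parcel A∩Parcel C|: x∈[4,7], y∈[4,7] → 3·3 = 9.
|Parcel B∩Parcel C|: x∈[6,7], y∈[4,7] → 1·3 = 3.
|Parcel A∩Parcel B∩Parcel C| = 3.
|Parcel A ∪ Parcel B ∪ Parcel C| = 63 − 24 + 3 = 42.00.

42.00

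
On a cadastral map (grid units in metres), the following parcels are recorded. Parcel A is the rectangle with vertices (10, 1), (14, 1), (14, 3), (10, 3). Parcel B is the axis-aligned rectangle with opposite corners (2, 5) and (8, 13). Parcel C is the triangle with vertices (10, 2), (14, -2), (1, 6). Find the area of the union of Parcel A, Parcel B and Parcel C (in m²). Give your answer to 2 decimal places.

65.27

By inclusion–exclusion:
Individual areas: |Parcel A| = 8, |Parcel B| = 48, |Parcel C| = 10.
|Parcel A∩Parcel B| = 0 (no overlap).
|Parcel A∩Parcel C| = 0.5.
|Parcel B∩Parcel C| = 0.227.
|Parcel A∩Parcel B∩Parcel C| = 0.
|Parcel A ∪ Parcel B ∪ Parcel C| = 66 − 0.727 + 0 = 65.27.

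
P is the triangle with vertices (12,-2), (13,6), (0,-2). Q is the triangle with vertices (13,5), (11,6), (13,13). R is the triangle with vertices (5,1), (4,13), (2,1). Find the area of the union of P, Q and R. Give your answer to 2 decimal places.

73.61

By inclusion–exclusion:
Individual areas: |P| = 48, |Q| = 8, |R| = 18.
|P∩Q| = 0.3895.
|P∩R| = 0.0046.
|Q∩R| = 0.
|P∩Q∩R| = 0.
|P ∪ Q ∪ R| = 74 − 0.394 + 0 = 73.61.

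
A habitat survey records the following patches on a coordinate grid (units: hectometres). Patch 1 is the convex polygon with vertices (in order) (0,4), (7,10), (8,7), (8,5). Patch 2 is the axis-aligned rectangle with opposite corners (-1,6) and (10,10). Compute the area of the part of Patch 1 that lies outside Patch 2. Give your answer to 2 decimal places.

9.67

|Patch 1| = 21.5, |Patch 1∩Patch 2| = 11.8333.
|Patch 1 ∖ Patch 2| = |Patch 1| − |Patch 1∩Patch 2| = 21.5 − 11.8333 = 9.67.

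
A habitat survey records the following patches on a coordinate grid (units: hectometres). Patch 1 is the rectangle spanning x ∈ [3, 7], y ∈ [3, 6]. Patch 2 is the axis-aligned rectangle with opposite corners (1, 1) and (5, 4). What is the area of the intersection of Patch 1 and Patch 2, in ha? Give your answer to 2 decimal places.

|Patch 1∩Patch 2|: x∈[3,5], y∈[3,4] → 2·1 = 2.

2.00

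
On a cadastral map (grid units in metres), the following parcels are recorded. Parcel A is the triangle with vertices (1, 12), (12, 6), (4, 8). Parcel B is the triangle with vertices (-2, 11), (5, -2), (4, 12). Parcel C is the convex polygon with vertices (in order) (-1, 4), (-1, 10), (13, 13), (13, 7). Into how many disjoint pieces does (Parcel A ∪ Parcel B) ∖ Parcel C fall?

(Parcel A ∪ Parcel B) ∖ Parcel C splits into 3 disjoint pieces (area 6.3725, area 0.2585, area 10.9456).

3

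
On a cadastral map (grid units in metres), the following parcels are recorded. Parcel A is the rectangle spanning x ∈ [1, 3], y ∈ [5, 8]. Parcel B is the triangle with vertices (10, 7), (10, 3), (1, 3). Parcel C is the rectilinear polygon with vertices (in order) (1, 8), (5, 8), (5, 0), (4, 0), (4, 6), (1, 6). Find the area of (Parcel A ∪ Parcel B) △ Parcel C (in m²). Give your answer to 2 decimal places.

26.89

|Parcel A ∪ Parcel B| = 24.
|(Parcel A ∪ Parcel B) ∩ Parcel C| = 5.5556.
|(Parcel A ∪ Parcel B) △ Parcel C| = 24 + 14 − 11.1111 = 26.89.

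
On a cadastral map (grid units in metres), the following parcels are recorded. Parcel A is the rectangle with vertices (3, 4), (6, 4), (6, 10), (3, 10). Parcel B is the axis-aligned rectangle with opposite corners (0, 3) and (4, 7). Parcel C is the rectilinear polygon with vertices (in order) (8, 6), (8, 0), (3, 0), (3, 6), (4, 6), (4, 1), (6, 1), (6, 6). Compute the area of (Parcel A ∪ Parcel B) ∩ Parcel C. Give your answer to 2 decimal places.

|Parcel A ∪ Parcel B| = 31.
|(Parcel A ∪ Parcel B) ∩ Parcel C| = 3.00.

3.00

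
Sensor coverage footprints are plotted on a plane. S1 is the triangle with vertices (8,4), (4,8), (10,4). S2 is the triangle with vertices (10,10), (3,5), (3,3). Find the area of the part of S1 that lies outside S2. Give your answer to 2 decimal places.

3.57

|S1| = 4, |S1∩S2| = 0.4322.
|S1 ∖ S2| = |S1| − |S1∩S2| = 4 − 0.4322 = 3.57.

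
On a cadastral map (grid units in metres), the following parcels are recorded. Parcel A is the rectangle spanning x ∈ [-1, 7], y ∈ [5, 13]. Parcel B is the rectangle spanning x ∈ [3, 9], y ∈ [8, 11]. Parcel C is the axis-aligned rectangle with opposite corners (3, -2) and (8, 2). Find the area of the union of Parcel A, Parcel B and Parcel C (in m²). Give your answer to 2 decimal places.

By inclusion–exclusion:
Individual areas: |Parcel A| = 64, |Parcel B| = 18, |Parcel C| = 20.
|Parcel A∩Parcel B|: x∈[3,7], y∈[8,11] → 4·3 = 12.
|Parcel A∩Parcel C| = 0 (no overlap).
|Parcel B∩Parcel C| = 0 (no overlap).
|Parcel A∩Parcel B∩Parcel C| = 0.
|Parcel A ∪ Parcel B ∪ Parcel C| = 102 − 12 + 0 = 90.00.

90.00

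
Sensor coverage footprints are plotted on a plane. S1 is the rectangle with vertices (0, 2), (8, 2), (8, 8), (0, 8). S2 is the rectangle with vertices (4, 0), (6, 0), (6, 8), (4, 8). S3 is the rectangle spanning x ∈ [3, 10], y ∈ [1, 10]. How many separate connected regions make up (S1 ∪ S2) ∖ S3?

2

(S1 ∪ S2) ∖ S3 splits into 2 disjoint pieces (area 2, area 18).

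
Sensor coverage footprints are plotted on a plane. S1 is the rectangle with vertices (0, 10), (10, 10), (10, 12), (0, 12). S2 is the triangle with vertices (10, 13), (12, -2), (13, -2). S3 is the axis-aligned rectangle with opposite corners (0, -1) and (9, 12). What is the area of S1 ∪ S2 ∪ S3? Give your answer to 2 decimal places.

By inclusion–exclusion:
Individual areas: |S1| = 20, |S2| = 7.5, |S3| = 117.
|S1∩S2| = 0.
|S1∩S3|: x∈[0,9], y∈[10,12] → 9·2 = 18.
|S2∩S3| = 0.
|S1∩S2∩S3| = 0.
|S1 ∪ S2 ∪ S3| = 144.5 − 18 + 0 = 126.50.

126.50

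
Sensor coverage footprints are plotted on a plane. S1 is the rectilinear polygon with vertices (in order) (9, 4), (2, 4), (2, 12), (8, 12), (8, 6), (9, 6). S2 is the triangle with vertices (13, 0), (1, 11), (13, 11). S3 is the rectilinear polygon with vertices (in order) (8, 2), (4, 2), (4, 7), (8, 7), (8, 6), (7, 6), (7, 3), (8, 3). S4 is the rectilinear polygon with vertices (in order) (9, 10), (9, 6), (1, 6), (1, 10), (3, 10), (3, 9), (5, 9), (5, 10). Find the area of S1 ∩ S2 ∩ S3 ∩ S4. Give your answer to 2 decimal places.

2.09

The intersection is the polygon with vertices (8,7), (8,6), (7,6), (6.455,6), (5.364,7).
By the shoelace formula its area is 2.09.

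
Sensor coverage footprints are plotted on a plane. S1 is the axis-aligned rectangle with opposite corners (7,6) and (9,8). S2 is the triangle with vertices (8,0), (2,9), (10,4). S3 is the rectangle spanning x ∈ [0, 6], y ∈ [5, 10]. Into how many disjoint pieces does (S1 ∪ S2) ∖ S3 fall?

(S1 ∪ S2) ∖ S3 splits into 2 disjoint pieces (area 4, area 15.3333).

2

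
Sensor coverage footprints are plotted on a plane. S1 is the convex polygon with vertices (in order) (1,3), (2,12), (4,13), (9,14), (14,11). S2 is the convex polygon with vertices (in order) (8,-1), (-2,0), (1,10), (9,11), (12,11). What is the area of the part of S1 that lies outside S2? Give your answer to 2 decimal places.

|S1| = 71.5, |S1∩S2| = 43.691.
|S1 ∖ S2| = |S1| − |S1∩S2| = 71.5 − 43.691 = 27.81.

27.81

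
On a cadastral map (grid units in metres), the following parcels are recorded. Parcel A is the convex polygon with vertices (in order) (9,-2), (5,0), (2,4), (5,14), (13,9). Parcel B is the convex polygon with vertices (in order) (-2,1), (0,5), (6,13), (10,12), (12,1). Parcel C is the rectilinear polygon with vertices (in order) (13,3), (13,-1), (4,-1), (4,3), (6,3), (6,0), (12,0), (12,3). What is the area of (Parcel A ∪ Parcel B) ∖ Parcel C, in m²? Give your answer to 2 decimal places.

|Parcel A ∪ Parcel B| = 129.561.
|(Parcel A ∪ Parcel B) ∩ Parcel C| = 8.9205.
|(Parcel A ∪ Parcel B) ∖ Parcel C| = 129.561 − 8.9205 = 120.64.

120.64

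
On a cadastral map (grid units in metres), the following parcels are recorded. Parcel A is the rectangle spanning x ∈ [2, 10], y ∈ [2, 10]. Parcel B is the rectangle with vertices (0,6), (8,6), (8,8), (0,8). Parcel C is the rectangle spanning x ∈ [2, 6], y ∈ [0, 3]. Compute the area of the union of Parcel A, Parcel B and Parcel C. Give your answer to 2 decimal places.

76.00

By inclusion–exclusion:
Individual areas: |Parcel A| = 64, |Parcel B| = 16, |Parcel C| = 12.
|Parcel A∩Parcel B|: x∈[2,8], y∈[6,8] → 6·2 = 12.
|Parcel A∩Parcel C|: x∈[2,6], y∈[2,3] → 4·1 = 4.
|Parcel B∩Parcel C| = 0 (no overlap).
|Parcel A∩Parcel B∩Parcel C| = 0.
|Parcel A ∪ Parcel B ∪ Parcel C| = 92 − 16 + 0 = 76.00.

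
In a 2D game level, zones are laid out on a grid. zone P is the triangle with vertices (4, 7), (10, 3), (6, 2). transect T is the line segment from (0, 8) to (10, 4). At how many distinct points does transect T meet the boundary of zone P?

The segment meets the boundary at (6.25,5.5), (4.286,6.286).

2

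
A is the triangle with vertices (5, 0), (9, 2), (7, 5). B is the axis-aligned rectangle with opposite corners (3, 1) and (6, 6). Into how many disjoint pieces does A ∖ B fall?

A ∖ B is a single connected region.

1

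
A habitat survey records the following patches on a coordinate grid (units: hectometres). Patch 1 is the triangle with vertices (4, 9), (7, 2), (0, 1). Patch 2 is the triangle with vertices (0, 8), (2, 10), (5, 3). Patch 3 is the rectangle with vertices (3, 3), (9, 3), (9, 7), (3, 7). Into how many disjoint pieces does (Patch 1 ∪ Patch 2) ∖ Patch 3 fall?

1

(Patch 1 ∪ Patch 2) ∖ Patch 3 is a single connected region.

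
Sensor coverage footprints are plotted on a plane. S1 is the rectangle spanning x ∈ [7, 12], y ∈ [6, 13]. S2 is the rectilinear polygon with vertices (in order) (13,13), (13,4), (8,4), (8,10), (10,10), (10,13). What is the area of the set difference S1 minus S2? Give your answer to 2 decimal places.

|S1| = 35, |S1∩S2| = 22.
|S1 ∖ S2| = |S1| − |S1∩S2| = 35 − 22 = 13.00.

13.00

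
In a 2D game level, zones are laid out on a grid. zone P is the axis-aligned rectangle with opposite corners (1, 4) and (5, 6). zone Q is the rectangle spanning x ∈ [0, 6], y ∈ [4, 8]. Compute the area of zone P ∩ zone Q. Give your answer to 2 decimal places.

8.00

|zone P∩zone Q|: x∈[1,5], y∈[4,6] → 4·2 = 8.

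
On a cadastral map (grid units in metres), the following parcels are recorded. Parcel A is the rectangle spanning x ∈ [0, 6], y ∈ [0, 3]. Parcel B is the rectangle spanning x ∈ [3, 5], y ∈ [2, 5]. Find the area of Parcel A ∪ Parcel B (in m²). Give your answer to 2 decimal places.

By inclusion–exclusion:
Individual areas: |Parcel A| = 18, |Parcel B| = 6.
|Parcel A∩Parcel B|: x∈[3,5], y∈[2,3] → 2·1 = 2.
|Parcel A ∪ Parcel B| = 24 − 2 = 22.00.

22.00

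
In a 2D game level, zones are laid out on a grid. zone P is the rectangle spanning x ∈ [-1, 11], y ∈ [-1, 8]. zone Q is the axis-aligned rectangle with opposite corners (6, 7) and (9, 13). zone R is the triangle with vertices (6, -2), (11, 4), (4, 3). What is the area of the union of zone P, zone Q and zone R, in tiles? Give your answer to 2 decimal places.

123.62

By inclusion–exclusion:
Individual areas: |zone P| = 108, |zone Q| = 18, |zone R| = 18.5.
|zone P∩zone Q|: x∈[6,9], y∈[7,8] → 3·1 = 3.
|zone P∩zone R| = 17.8833.
|zone Q∩zone R| = 0.
|zone P∩zone Q∩zone R| = 0.
|zone P ∪ zone Q ∪ zone R| = 144.5 − 20.8833 + 0 = 123.62.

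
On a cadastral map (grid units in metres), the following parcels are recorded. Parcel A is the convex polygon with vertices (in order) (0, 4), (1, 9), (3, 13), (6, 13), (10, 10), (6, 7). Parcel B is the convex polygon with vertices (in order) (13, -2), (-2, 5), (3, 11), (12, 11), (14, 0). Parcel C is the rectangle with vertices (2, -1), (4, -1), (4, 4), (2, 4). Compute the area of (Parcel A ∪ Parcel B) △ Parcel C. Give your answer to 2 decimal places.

|Parcel A ∪ Parcel B| = 139.5896.
|(Parcel A ∪ Parcel B) ∩ Parcel C| = 2.6667.
|(Parcel A ∪ Parcel B) △ Parcel C| = 139.5896 + 10 − 5.3333 = 144.26.

144.26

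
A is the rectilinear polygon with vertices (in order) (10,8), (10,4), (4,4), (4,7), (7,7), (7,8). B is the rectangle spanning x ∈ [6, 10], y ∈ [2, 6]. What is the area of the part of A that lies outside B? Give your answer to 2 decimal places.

|A| = 21, |A∩B| = 8.
|A ∖ B| = |A| − |A∩B| = 21 − 8 = 13.00.

13.00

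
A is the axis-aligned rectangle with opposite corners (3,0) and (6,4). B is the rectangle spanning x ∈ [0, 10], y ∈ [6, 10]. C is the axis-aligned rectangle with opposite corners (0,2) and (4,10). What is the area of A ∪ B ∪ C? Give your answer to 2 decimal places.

By inclusion–exclusion:
Individual areas: |A| = 12, |B| = 40, |C| = 32.
|A∩B| = 0 (no overlap).
|A∩C|: x∈[3,4], y∈[2,4] → 1·2 = 2.
|B∩C|: x∈[0,4], y∈[6,10] → 4·4 = 16.
|A∩B∩C| = 0.
|A ∪ B ∪ C| = 84 − 18 + 0 = 66.00.

66.00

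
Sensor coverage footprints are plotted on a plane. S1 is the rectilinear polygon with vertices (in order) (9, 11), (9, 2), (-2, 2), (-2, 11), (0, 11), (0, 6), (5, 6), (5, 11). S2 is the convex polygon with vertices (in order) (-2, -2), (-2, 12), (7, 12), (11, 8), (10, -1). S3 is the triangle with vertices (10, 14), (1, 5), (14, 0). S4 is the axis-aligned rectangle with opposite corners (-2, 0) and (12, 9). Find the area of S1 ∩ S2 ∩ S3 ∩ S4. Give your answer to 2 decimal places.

The intersection is the polygon with vertices (1,5), (2,6), (5,6), (5,9), (9,9), (9,2), (8.8,2).
By the shoelace formula its area is 31.80.

31.80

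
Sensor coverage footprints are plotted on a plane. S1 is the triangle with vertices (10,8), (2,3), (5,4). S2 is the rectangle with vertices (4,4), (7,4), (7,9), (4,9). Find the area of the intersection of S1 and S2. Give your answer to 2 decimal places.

The intersection is the polygon with vertices (7,6.125), (7,5.6), (5,4), (4,4), (4,4.25).
By the shoelace formula its area is 1.96.

1.96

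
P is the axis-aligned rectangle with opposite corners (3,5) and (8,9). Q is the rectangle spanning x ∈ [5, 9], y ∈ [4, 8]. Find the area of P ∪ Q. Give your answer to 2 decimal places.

By inclusion–exclusion:
Individual areas: |P| = 20, |Q| = 16.
|P∩Q|: x∈[5,8], y∈[5,8] → 3·3 = 9.
|P ∪ Q| = 36 − 9 = 27.00.

27.00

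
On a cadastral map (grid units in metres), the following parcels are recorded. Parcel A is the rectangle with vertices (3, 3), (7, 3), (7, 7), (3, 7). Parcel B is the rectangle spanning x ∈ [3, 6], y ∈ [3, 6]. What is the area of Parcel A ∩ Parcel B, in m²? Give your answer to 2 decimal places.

|Parcel A∩Parcel B|: x∈[3,6], y∈[3,6] → 3·3 = 9.

9.00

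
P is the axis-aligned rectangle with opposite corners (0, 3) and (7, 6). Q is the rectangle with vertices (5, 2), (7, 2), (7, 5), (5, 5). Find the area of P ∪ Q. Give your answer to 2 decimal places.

23.00

By inclusion–exclusion:
Individual areas: |P| = 21, |Q| = 6.
|P∩Q|: x∈[5,7], y∈[3,5] → 2·2 = 4.
|P ∪ Q| = 27 − 4 = 23.00.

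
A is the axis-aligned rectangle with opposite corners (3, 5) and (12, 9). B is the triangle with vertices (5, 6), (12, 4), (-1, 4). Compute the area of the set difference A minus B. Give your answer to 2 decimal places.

32.92

|A| = 36, |A∩B| = 3.0833.
|A ∖ B| = |A| − |A∩B| = 36 − 3.0833 = 32.92.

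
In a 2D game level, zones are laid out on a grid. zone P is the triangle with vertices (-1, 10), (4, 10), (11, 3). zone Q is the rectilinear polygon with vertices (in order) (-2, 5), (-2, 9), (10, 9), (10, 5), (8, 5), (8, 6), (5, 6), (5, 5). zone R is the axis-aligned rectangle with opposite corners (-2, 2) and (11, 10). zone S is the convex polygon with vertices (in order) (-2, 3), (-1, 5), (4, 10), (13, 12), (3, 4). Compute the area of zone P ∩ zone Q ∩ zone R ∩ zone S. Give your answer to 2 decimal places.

The intersection is the polygon with vertices (2.158,8.158), (3,9), (5,9), (6.889,7.111), (5.651,6.12).
By the shoelace formula its area is 7.31.

7.31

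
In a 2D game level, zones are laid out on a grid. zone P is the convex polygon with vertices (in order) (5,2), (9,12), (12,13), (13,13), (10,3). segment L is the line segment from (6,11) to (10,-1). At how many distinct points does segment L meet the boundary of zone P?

2

The segment meets the boundary at (8.75,2.75), (7.182,7.455).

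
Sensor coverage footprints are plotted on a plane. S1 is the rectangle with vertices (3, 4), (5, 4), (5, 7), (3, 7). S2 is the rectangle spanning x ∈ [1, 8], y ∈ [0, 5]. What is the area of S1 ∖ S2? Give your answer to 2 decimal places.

4.00

|S1∩S2|: x∈[3,5], y∈[4,5] → 2·1 = 2.
|S1| = 6.
|S1 ∖ S2| = |S1| − |S1∩S2| = 6 − 2 = 4.00.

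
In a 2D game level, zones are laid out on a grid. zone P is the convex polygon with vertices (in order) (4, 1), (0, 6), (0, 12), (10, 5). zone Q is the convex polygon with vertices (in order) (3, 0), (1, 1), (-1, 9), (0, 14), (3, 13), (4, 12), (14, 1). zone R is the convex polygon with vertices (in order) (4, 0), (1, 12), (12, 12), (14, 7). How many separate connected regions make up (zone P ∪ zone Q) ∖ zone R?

2

(zone P ∪ zone Q) ∖ zone R splits into 2 disjoint pieces (area 35.4556, area 19.5522).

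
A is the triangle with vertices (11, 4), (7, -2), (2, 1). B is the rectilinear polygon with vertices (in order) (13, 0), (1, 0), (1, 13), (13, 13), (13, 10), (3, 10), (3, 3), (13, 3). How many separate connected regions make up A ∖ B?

2

A ∖ B splits into 2 disjoint pieces (area 1.1667, area 4.6667).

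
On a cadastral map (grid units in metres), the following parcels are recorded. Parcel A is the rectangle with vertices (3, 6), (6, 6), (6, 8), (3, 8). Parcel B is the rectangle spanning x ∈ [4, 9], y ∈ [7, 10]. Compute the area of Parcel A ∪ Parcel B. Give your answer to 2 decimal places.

By inclusion–exclusion:
Individual areas: |Parcel A| = 6, |Parcel B| = 15.
|Parcel A∩Parcel B|: x∈[4,6], y∈[7,8] → 2·1 = 2.
|Parcel A ∪ Parcel B| = 21 − 2 = 19.00.

19.00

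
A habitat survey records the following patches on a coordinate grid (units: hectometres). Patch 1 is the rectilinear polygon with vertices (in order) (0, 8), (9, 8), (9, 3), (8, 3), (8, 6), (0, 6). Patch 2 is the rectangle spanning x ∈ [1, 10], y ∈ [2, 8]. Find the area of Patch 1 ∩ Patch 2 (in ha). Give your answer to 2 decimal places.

19.00

The intersection is the polygon with vertices (9,8), (9,3), (8,3), (8,6), (1,6), (1,8).
By the shoelace formula its area is 19.00.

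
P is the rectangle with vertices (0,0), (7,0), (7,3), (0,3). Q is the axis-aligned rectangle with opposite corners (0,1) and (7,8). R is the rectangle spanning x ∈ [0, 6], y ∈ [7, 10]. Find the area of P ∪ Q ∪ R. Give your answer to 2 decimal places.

68.00

By inclusion–exclusion:
Individual areas: |P| = 21, |Q| = 49, |R| = 18.
|P∩Q|: x∈[0,7], y∈[1,3] → 7·2 = 14.
|P∩R| = 0 (no overlap).
|Q∩R|: x∈[0,6], y∈[7,8] → 6·1 = 6.
|P∩Q∩R| = 0.
|P ∪ Q ∪ R| = 88 − 20 + 0 = 68.00.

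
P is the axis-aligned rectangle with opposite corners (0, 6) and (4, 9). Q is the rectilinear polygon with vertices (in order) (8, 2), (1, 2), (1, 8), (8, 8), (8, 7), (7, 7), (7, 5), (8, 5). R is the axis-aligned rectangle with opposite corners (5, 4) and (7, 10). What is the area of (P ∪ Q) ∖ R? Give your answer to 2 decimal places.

|P ∪ Q| = 46.
|(P ∪ Q) ∩ R| = 8.
|(P ∪ Q) ∖ R| = 46 − 8 = 38.00.

38.00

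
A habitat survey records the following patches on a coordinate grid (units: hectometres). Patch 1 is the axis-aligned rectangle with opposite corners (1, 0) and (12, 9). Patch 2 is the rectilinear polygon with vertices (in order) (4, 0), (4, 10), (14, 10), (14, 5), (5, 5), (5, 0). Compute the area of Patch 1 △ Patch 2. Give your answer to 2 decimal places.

|Patch 1| = 99, |Patch 2| = 55, |Patch 1∩Patch 2| = 37.
|Patch 1 △ Patch 2| = |Patch 1| + |Patch 2| − 2·|Patch 1∩Patch 2| = 99 + 55 − 74 = 80.00.

80.00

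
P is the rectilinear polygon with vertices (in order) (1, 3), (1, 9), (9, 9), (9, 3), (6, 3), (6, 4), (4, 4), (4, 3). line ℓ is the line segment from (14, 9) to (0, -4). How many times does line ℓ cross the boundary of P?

The segment meets the boundary at (7.538,3), (9,4.357).

2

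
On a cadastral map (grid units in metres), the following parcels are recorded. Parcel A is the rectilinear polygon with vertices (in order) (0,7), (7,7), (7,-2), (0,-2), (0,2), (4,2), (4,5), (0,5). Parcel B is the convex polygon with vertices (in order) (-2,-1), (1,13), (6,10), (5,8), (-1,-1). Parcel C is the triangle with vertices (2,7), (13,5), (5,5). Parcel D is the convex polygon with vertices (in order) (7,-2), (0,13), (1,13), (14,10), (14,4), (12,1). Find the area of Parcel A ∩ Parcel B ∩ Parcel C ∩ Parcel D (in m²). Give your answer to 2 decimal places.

0.57

The intersection is the polygon with vertices (3.161,6.226), (2.874,6.841), (4.081,6.622), (3.615,5.923).
By the shoelace formula its area is 0.57.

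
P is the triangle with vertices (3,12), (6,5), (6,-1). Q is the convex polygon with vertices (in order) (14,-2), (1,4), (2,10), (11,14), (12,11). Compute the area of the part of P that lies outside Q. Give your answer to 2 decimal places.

1.12

|P| = 9, |P∩Q| = 7.8816.
|P ∖ Q| = |P| − |P∩Q| = 9 − 7.8816 = 1.12.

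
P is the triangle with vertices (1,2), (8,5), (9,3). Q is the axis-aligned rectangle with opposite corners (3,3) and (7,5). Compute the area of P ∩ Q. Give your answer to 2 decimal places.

2.88

The intersection is the polygon with vertices (7,4.571), (7,3), (3.333,3).
By the shoelace formula its area is 2.88.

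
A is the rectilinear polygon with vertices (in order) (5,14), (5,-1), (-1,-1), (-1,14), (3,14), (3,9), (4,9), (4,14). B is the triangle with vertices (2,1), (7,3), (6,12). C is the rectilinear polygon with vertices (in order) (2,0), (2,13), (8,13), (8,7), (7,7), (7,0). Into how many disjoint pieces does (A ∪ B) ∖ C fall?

2

(A ∪ B) ∖ C splits into 2 disjoint pieces (area 49, area 1).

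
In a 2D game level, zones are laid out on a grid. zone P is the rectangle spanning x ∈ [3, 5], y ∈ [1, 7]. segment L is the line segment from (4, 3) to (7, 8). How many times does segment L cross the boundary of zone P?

The segment meets the boundary at (5,4.667).

1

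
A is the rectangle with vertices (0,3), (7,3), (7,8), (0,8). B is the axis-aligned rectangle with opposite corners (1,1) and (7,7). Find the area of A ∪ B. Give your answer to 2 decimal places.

47.00

By inclusion–exclusion:
Individual areas: |A| = 35, |B| = 36.
|A∩B|: x∈[1,7], y∈[3,7] → 6·4 = 24.
|A ∪ B| = 71 − 24 = 47.00.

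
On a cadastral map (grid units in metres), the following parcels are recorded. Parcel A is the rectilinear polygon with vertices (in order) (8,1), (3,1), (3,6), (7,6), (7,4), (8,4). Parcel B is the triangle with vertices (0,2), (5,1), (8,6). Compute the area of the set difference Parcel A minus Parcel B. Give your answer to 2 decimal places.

|Parcel A| = 23, |Parcel A∩Parcel B| = 10.2667.
|Parcel A ∖ Parcel B| = |Parcel A| − |Parcel A∩Parcel B| = 23 − 10.2667 = 12.73.

12.73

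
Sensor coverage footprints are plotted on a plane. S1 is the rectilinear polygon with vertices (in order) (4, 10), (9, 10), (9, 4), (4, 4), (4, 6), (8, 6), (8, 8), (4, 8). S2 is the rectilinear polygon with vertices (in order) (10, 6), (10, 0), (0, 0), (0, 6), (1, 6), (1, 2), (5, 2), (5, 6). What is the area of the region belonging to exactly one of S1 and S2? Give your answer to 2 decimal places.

50.00

|S1| = 22, |S2| = 44, |S1∩S2| = 8.
|S1 △ S2| = |S1| + |S2| − 2·|S1∩S2| = 22 + 44 − 16 = 50.00.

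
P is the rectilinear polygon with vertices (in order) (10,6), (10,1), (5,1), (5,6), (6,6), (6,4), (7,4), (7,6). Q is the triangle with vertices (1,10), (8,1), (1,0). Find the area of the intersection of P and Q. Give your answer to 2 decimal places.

5.79

The intersection is the polygon with vertices (5,1), (5,4.857), (8,1).
By the shoelace formula its area is 5.79.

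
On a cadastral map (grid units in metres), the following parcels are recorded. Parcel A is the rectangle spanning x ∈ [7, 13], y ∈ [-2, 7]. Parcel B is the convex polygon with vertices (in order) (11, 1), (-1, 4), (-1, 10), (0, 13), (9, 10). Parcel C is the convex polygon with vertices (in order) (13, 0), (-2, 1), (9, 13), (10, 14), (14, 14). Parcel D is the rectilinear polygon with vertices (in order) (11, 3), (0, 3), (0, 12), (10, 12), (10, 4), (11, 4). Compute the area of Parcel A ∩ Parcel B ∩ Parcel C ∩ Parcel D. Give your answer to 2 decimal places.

12.19

The intersection is the polygon with vertices (10,5.5), (10,4), (10.333,4), (10.556,3), (7,3), (7,7), (9.667,7).
By the shoelace formula its area is 12.19.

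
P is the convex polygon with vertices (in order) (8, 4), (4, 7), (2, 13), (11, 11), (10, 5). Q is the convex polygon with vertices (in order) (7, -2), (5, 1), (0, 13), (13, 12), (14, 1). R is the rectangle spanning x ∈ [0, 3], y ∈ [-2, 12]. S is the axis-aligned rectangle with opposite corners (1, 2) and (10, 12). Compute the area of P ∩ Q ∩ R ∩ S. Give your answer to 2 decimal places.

0.67

The intersection is the polygon with vertices (3,12), (3,10), (2.333,12).
By the shoelace formula its area is 0.67.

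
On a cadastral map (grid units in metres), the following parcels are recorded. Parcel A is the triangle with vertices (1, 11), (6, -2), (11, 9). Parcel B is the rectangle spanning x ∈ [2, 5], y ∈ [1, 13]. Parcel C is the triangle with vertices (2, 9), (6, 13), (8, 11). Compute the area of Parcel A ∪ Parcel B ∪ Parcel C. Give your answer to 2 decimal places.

82.99

By inclusion–exclusion:
Individual areas: |Parcel A| = 60, |Parcel B| = 36, |Parcel C| = 8.
|Parcel A∩Parcel B| = 17.9692.
|Parcel A∩Parcel C| = 1.6875.
|Parcel B∩Parcel C| = 3.
|Parcel A∩Parcel B∩Parcel C| = 1.65.
|Parcel A ∪ Parcel B ∪ Parcel C| = 104 − 22.6567 + 1.65 = 82.99.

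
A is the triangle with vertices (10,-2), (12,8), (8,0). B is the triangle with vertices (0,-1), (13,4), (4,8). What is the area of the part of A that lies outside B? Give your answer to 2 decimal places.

9.56

|A| = 12, |A∩B| = 2.443.
|A ∖ B| = |A| − |A∩B| = 12 − 2.443 = 9.56.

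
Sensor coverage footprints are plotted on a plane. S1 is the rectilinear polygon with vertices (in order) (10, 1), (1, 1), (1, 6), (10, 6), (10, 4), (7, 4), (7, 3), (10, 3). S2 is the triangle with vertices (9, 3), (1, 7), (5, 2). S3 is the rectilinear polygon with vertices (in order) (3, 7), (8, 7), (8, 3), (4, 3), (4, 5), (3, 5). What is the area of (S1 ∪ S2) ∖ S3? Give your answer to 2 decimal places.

30.85

|S1 ∪ S2| = 43.6.
|(S1 ∪ S2) ∩ S3| = 12.75.
|(S1 ∪ S2) ∖ S3| = 43.6 − 12.75 = 30.85.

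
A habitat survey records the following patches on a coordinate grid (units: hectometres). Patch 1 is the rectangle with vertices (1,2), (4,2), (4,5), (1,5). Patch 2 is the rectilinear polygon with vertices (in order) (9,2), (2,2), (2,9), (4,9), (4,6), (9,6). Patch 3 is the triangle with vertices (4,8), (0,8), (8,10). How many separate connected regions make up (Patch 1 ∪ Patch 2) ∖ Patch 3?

2

(Patch 1 ∪ Patch 2) ∖ Patch 3 splits into 2 disjoint pieces (area 35, area 0.5).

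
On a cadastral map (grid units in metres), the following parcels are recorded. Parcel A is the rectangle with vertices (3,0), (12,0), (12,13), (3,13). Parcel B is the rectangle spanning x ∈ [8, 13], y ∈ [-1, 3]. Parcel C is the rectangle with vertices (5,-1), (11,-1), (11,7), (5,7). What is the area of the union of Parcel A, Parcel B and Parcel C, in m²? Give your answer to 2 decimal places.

By inclusion–exclusion:
Individual areas: |Parcel A| = 117, |Parcel B| = 20, |Parcel C| = 48.
|Parcel A∩Parcel B|: x∈[8,12], y∈[0,3] → 4·3 = 12.
|Parcel A∩Parcel C|: x∈[5,11], y∈[0,7] → 6·7 = 42.
|Parcel B∩Parcel C|: x∈[8,11], y∈[-1,3] → 3·4 = 12.
|Parcel A∩Parcel B∩Parcel C| = 9.
|Parcel A ∪ Parcel B ∪ Parcel C| = 185 − 66 + 9 = 128.00.

128.00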